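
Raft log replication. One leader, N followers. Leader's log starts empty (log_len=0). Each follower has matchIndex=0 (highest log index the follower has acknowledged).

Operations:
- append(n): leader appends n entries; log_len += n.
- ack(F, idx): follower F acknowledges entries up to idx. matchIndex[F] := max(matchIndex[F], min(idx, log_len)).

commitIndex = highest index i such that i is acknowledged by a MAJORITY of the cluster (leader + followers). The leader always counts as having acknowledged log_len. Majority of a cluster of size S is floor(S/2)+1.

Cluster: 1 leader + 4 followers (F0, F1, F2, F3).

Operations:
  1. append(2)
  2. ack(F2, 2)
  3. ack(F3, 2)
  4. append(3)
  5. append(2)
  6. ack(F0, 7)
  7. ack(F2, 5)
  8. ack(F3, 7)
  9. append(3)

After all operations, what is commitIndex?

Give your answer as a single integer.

Answer: 7

Derivation:
Op 1: append 2 -> log_len=2
Op 2: F2 acks idx 2 -> match: F0=0 F1=0 F2=2 F3=0; commitIndex=0
Op 3: F3 acks idx 2 -> match: F0=0 F1=0 F2=2 F3=2; commitIndex=2
Op 4: append 3 -> log_len=5
Op 5: append 2 -> log_len=7
Op 6: F0 acks idx 7 -> match: F0=7 F1=0 F2=2 F3=2; commitIndex=2
Op 7: F2 acks idx 5 -> match: F0=7 F1=0 F2=5 F3=2; commitIndex=5
Op 8: F3 acks idx 7 -> match: F0=7 F1=0 F2=5 F3=7; commitIndex=7
Op 9: append 3 -> log_len=10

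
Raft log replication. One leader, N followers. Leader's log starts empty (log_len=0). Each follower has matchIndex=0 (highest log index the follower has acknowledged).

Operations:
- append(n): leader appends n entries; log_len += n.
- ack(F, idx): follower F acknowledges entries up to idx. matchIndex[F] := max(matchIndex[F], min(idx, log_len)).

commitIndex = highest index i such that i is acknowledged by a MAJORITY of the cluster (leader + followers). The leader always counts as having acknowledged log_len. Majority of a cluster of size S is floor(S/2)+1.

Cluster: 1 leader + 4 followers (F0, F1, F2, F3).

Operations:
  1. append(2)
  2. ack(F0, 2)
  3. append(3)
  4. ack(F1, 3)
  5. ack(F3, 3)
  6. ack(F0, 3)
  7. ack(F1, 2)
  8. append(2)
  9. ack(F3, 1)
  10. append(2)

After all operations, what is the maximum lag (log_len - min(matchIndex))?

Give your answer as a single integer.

Op 1: append 2 -> log_len=2
Op 2: F0 acks idx 2 -> match: F0=2 F1=0 F2=0 F3=0; commitIndex=0
Op 3: append 3 -> log_len=5
Op 4: F1 acks idx 3 -> match: F0=2 F1=3 F2=0 F3=0; commitIndex=2
Op 5: F3 acks idx 3 -> match: F0=2 F1=3 F2=0 F3=3; commitIndex=3
Op 6: F0 acks idx 3 -> match: F0=3 F1=3 F2=0 F3=3; commitIndex=3
Op 7: F1 acks idx 2 -> match: F0=3 F1=3 F2=0 F3=3; commitIndex=3
Op 8: append 2 -> log_len=7
Op 9: F3 acks idx 1 -> match: F0=3 F1=3 F2=0 F3=3; commitIndex=3
Op 10: append 2 -> log_len=9

Answer: 9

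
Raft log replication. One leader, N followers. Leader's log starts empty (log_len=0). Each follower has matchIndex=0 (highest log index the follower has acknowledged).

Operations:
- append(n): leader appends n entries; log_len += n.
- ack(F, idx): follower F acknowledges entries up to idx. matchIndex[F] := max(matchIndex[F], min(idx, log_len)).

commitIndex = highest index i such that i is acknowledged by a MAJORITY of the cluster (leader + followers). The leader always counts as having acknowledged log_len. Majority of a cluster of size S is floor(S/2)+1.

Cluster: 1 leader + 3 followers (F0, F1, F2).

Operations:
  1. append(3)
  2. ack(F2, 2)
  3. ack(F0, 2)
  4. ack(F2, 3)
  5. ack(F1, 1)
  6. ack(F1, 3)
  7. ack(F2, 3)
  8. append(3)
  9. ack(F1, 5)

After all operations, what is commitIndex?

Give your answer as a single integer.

Op 1: append 3 -> log_len=3
Op 2: F2 acks idx 2 -> match: F0=0 F1=0 F2=2; commitIndex=0
Op 3: F0 acks idx 2 -> match: F0=2 F1=0 F2=2; commitIndex=2
Op 4: F2 acks idx 3 -> match: F0=2 F1=0 F2=3; commitIndex=2
Op 5: F1 acks idx 1 -> match: F0=2 F1=1 F2=3; commitIndex=2
Op 6: F1 acks idx 3 -> match: F0=2 F1=3 F2=3; commitIndex=3
Op 7: F2 acks idx 3 -> match: F0=2 F1=3 F2=3; commitIndex=3
Op 8: append 3 -> log_len=6
Op 9: F1 acks idx 5 -> match: F0=2 F1=5 F2=3; commitIndex=3

Answer: 3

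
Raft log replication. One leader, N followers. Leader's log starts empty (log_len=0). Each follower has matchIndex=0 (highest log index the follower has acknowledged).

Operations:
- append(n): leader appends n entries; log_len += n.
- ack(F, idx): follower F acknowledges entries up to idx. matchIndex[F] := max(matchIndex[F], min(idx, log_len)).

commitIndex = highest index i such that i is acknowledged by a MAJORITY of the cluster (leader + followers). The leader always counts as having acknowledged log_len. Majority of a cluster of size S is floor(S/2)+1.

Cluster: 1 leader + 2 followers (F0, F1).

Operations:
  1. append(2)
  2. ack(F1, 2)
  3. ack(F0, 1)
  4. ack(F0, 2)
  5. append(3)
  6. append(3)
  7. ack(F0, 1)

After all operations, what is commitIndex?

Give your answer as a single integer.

Op 1: append 2 -> log_len=2
Op 2: F1 acks idx 2 -> match: F0=0 F1=2; commitIndex=2
Op 3: F0 acks idx 1 -> match: F0=1 F1=2; commitIndex=2
Op 4: F0 acks idx 2 -> match: F0=2 F1=2; commitIndex=2
Op 5: append 3 -> log_len=5
Op 6: append 3 -> log_len=8
Op 7: F0 acks idx 1 -> match: F0=2 F1=2; commitIndex=2

Answer: 2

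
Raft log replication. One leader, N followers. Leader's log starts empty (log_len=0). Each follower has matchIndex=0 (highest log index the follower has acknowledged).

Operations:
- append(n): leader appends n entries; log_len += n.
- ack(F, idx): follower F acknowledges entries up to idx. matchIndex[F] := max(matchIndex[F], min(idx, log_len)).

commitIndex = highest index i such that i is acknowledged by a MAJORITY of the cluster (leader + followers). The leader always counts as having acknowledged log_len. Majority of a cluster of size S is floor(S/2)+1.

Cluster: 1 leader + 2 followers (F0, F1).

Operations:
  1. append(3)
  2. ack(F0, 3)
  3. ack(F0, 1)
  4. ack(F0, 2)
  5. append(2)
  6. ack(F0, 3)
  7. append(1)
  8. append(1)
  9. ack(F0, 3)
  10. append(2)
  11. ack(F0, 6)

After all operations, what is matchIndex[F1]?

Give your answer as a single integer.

Op 1: append 3 -> log_len=3
Op 2: F0 acks idx 3 -> match: F0=3 F1=0; commitIndex=3
Op 3: F0 acks idx 1 -> match: F0=3 F1=0; commitIndex=3
Op 4: F0 acks idx 2 -> match: F0=3 F1=0; commitIndex=3
Op 5: append 2 -> log_len=5
Op 6: F0 acks idx 3 -> match: F0=3 F1=0; commitIndex=3
Op 7: append 1 -> log_len=6
Op 8: append 1 -> log_len=7
Op 9: F0 acks idx 3 -> match: F0=3 F1=0; commitIndex=3
Op 10: append 2 -> log_len=9
Op 11: F0 acks idx 6 -> match: F0=6 F1=0; commitIndex=6

Answer: 0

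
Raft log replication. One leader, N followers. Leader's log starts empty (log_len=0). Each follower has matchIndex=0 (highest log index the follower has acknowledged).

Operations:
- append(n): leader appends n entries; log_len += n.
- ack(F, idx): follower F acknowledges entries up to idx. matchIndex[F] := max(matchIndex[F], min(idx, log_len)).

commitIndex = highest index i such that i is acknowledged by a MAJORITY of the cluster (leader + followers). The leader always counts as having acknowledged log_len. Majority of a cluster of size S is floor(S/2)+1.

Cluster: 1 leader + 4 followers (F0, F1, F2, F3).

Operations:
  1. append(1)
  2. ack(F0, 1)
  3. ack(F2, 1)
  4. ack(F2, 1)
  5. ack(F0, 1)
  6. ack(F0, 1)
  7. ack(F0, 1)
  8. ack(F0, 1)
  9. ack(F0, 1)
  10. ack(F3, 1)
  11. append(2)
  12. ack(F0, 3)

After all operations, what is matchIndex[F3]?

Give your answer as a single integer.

Op 1: append 1 -> log_len=1
Op 2: F0 acks idx 1 -> match: F0=1 F1=0 F2=0 F3=0; commitIndex=0
Op 3: F2 acks idx 1 -> match: F0=1 F1=0 F2=1 F3=0; commitIndex=1
Op 4: F2 acks idx 1 -> match: F0=1 F1=0 F2=1 F3=0; commitIndex=1
Op 5: F0 acks idx 1 -> match: F0=1 F1=0 F2=1 F3=0; commitIndex=1
Op 6: F0 acks idx 1 -> match: F0=1 F1=0 F2=1 F3=0; commitIndex=1
Op 7: F0 acks idx 1 -> match: F0=1 F1=0 F2=1 F3=0; commitIndex=1
Op 8: F0 acks idx 1 -> match: F0=1 F1=0 F2=1 F3=0; commitIndex=1
Op 9: F0 acks idx 1 -> match: F0=1 F1=0 F2=1 F3=0; commitIndex=1
Op 10: F3 acks idx 1 -> match: F0=1 F1=0 F2=1 F3=1; commitIndex=1
Op 11: append 2 -> log_len=3
Op 12: F0 acks idx 3 -> match: F0=3 F1=0 F2=1 F3=1; commitIndex=1

Answer: 1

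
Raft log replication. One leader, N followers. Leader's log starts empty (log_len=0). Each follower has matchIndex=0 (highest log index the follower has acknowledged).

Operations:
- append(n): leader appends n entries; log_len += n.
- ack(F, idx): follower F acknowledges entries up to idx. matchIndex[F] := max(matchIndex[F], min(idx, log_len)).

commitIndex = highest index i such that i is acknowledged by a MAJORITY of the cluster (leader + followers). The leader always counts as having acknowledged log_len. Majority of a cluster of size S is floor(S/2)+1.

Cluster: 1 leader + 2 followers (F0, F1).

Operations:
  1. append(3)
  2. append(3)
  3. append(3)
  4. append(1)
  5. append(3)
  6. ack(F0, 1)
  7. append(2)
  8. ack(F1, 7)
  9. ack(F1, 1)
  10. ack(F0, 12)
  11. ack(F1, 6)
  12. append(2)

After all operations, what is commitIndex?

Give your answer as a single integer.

Answer: 12

Derivation:
Op 1: append 3 -> log_len=3
Op 2: append 3 -> log_len=6
Op 3: append 3 -> log_len=9
Op 4: append 1 -> log_len=10
Op 5: append 3 -> log_len=13
Op 6: F0 acks idx 1 -> match: F0=1 F1=0; commitIndex=1
Op 7: append 2 -> log_len=15
Op 8: F1 acks idx 7 -> match: F0=1 F1=7; commitIndex=7
Op 9: F1 acks idx 1 -> match: F0=1 F1=7; commitIndex=7
Op 10: F0 acks idx 12 -> match: F0=12 F1=7; commitIndex=12
Op 11: F1 acks idx 6 -> match: F0=12 F1=7; commitIndex=12
Op 12: append 2 -> log_len=17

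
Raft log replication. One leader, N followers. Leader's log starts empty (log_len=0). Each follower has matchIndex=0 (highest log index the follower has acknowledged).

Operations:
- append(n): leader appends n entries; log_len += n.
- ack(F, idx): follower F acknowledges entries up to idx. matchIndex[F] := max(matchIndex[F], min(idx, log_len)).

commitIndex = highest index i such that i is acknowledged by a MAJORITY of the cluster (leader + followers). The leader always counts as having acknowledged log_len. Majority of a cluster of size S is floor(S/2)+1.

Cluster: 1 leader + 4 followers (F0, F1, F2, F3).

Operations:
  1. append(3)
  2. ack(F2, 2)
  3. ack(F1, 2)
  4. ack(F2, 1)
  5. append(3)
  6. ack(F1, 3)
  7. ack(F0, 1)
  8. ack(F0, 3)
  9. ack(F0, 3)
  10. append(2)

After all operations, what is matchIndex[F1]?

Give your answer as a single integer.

Op 1: append 3 -> log_len=3
Op 2: F2 acks idx 2 -> match: F0=0 F1=0 F2=2 F3=0; commitIndex=0
Op 3: F1 acks idx 2 -> match: F0=0 F1=2 F2=2 F3=0; commitIndex=2
Op 4: F2 acks idx 1 -> match: F0=0 F1=2 F2=2 F3=0; commitIndex=2
Op 5: append 3 -> log_len=6
Op 6: F1 acks idx 3 -> match: F0=0 F1=3 F2=2 F3=0; commitIndex=2
Op 7: F0 acks idx 1 -> match: F0=1 F1=3 F2=2 F3=0; commitIndex=2
Op 8: F0 acks idx 3 -> match: F0=3 F1=3 F2=2 F3=0; commitIndex=3
Op 9: F0 acks idx 3 -> match: F0=3 F1=3 F2=2 F3=0; commitIndex=3
Op 10: append 2 -> log_len=8

Answer: 3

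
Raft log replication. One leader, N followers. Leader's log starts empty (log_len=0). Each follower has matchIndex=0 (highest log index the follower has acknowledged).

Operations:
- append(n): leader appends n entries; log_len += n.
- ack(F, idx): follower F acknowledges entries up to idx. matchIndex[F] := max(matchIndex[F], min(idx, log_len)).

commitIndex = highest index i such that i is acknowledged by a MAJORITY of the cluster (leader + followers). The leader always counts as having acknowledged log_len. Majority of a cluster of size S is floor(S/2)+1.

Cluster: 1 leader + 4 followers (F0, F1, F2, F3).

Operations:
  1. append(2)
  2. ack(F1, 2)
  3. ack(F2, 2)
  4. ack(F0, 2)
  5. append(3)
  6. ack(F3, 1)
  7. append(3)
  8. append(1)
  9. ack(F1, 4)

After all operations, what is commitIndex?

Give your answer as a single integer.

Op 1: append 2 -> log_len=2
Op 2: F1 acks idx 2 -> match: F0=0 F1=2 F2=0 F3=0; commitIndex=0
Op 3: F2 acks idx 2 -> match: F0=0 F1=2 F2=2 F3=0; commitIndex=2
Op 4: F0 acks idx 2 -> match: F0=2 F1=2 F2=2 F3=0; commitIndex=2
Op 5: append 3 -> log_len=5
Op 6: F3 acks idx 1 -> match: F0=2 F1=2 F2=2 F3=1; commitIndex=2
Op 7: append 3 -> log_len=8
Op 8: append 1 -> log_len=9
Op 9: F1 acks idx 4 -> match: F0=2 F1=4 F2=2 F3=1; commitIndex=2

Answer: 2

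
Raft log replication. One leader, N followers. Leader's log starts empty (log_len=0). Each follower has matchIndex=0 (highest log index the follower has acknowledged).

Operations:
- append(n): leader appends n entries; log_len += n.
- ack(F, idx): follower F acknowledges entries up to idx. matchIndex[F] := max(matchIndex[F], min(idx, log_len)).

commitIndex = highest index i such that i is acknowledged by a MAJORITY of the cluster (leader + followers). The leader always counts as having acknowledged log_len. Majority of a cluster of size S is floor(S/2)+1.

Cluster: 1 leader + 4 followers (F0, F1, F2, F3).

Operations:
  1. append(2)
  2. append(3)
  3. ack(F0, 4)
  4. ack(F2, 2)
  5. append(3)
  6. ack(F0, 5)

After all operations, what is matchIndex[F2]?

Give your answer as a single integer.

Answer: 2

Derivation:
Op 1: append 2 -> log_len=2
Op 2: append 3 -> log_len=5
Op 3: F0 acks idx 4 -> match: F0=4 F1=0 F2=0 F3=0; commitIndex=0
Op 4: F2 acks idx 2 -> match: F0=4 F1=0 F2=2 F3=0; commitIndex=2
Op 5: append 3 -> log_len=8
Op 6: F0 acks idx 5 -> match: F0=5 F1=0 F2=2 F3=0; commitIndex=2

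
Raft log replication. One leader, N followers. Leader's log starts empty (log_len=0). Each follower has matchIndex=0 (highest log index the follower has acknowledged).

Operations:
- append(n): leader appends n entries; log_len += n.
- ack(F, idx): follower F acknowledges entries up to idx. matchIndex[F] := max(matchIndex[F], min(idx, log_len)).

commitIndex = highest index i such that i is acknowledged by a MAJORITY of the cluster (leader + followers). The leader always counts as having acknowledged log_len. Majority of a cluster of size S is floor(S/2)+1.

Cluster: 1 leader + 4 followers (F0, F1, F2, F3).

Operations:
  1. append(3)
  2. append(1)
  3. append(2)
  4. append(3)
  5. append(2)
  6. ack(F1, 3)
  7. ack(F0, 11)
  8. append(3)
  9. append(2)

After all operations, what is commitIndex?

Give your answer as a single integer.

Op 1: append 3 -> log_len=3
Op 2: append 1 -> log_len=4
Op 3: append 2 -> log_len=6
Op 4: append 3 -> log_len=9
Op 5: append 2 -> log_len=11
Op 6: F1 acks idx 3 -> match: F0=0 F1=3 F2=0 F3=0; commitIndex=0
Op 7: F0 acks idx 11 -> match: F0=11 F1=3 F2=0 F3=0; commitIndex=3
Op 8: append 3 -> log_len=14
Op 9: append 2 -> log_len=16

Answer: 3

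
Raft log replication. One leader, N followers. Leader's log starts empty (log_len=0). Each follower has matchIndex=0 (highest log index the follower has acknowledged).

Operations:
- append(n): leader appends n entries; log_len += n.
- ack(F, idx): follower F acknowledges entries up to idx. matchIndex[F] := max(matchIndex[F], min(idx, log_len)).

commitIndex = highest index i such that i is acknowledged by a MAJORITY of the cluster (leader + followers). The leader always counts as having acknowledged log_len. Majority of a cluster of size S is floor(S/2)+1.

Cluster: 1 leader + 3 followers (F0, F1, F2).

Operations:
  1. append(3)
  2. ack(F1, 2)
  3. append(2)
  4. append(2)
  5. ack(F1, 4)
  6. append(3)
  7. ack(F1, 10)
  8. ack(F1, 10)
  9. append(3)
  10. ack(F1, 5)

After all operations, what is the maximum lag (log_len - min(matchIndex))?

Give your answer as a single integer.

Op 1: append 3 -> log_len=3
Op 2: F1 acks idx 2 -> match: F0=0 F1=2 F2=0; commitIndex=0
Op 3: append 2 -> log_len=5
Op 4: append 2 -> log_len=7
Op 5: F1 acks idx 4 -> match: F0=0 F1=4 F2=0; commitIndex=0
Op 6: append 3 -> log_len=10
Op 7: F1 acks idx 10 -> match: F0=0 F1=10 F2=0; commitIndex=0
Op 8: F1 acks idx 10 -> match: F0=0 F1=10 F2=0; commitIndex=0
Op 9: append 3 -> log_len=13
Op 10: F1 acks idx 5 -> match: F0=0 F1=10 F2=0; commitIndex=0

Answer: 13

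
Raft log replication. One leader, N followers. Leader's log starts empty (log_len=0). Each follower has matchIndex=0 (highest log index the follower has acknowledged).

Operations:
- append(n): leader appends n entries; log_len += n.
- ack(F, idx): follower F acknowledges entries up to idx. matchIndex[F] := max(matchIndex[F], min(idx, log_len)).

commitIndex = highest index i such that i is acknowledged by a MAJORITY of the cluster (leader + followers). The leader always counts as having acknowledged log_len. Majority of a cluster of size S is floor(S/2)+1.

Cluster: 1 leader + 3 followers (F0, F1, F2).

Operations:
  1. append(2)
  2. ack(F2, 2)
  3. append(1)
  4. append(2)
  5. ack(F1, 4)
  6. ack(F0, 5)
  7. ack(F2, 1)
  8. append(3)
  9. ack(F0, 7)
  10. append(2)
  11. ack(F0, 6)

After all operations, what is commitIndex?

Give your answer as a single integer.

Op 1: append 2 -> log_len=2
Op 2: F2 acks idx 2 -> match: F0=0 F1=0 F2=2; commitIndex=0
Op 3: append 1 -> log_len=3
Op 4: append 2 -> log_len=5
Op 5: F1 acks idx 4 -> match: F0=0 F1=4 F2=2; commitIndex=2
Op 6: F0 acks idx 5 -> match: F0=5 F1=4 F2=2; commitIndex=4
Op 7: F2 acks idx 1 -> match: F0=5 F1=4 F2=2; commitIndex=4
Op 8: append 3 -> log_len=8
Op 9: F0 acks idx 7 -> match: F0=7 F1=4 F2=2; commitIndex=4
Op 10: append 2 -> log_len=10
Op 11: F0 acks idx 6 -> match: F0=7 F1=4 F2=2; commitIndex=4

Answer: 4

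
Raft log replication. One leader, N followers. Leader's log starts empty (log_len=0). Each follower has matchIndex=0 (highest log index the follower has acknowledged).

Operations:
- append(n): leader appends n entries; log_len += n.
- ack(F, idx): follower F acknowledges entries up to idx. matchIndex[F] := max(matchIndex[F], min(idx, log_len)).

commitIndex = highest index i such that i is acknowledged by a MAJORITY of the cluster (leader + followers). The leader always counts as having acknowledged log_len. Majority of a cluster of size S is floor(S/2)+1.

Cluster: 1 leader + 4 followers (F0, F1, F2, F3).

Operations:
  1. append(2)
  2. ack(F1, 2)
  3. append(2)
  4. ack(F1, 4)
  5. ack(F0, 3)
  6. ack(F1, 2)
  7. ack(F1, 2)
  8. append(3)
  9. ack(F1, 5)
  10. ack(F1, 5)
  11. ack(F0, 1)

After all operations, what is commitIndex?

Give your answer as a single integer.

Op 1: append 2 -> log_len=2
Op 2: F1 acks idx 2 -> match: F0=0 F1=2 F2=0 F3=0; commitIndex=0
Op 3: append 2 -> log_len=4
Op 4: F1 acks idx 4 -> match: F0=0 F1=4 F2=0 F3=0; commitIndex=0
Op 5: F0 acks idx 3 -> match: F0=3 F1=4 F2=0 F3=0; commitIndex=3
Op 6: F1 acks idx 2 -> match: F0=3 F1=4 F2=0 F3=0; commitIndex=3
Op 7: F1 acks idx 2 -> match: F0=3 F1=4 F2=0 F3=0; commitIndex=3
Op 8: append 3 -> log_len=7
Op 9: F1 acks idx 5 -> match: F0=3 F1=5 F2=0 F3=0; commitIndex=3
Op 10: F1 acks idx 5 -> match: F0=3 F1=5 F2=0 F3=0; commitIndex=3
Op 11: F0 acks idx 1 -> match: F0=3 F1=5 F2=0 F3=0; commitIndex=3

Answer: 3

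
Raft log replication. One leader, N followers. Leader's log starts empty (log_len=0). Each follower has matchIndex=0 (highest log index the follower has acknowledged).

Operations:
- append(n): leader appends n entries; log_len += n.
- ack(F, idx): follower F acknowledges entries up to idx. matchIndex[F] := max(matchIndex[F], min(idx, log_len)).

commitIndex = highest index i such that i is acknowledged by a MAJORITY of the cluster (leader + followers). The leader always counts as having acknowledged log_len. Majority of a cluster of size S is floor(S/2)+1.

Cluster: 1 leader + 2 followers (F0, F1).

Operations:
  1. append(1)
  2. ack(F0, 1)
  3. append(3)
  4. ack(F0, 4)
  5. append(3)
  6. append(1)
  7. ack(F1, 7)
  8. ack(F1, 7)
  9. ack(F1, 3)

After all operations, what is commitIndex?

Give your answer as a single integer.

Answer: 7

Derivation:
Op 1: append 1 -> log_len=1
Op 2: F0 acks idx 1 -> match: F0=1 F1=0; commitIndex=1
Op 3: append 3 -> log_len=4
Op 4: F0 acks idx 4 -> match: F0=4 F1=0; commitIndex=4
Op 5: append 3 -> log_len=7
Op 6: append 1 -> log_len=8
Op 7: F1 acks idx 7 -> match: F0=4 F1=7; commitIndex=7
Op 8: F1 acks idx 7 -> match: F0=4 F1=7; commitIndex=7
Op 9: F1 acks idx 3 -> match: F0=4 F1=7; commitIndex=7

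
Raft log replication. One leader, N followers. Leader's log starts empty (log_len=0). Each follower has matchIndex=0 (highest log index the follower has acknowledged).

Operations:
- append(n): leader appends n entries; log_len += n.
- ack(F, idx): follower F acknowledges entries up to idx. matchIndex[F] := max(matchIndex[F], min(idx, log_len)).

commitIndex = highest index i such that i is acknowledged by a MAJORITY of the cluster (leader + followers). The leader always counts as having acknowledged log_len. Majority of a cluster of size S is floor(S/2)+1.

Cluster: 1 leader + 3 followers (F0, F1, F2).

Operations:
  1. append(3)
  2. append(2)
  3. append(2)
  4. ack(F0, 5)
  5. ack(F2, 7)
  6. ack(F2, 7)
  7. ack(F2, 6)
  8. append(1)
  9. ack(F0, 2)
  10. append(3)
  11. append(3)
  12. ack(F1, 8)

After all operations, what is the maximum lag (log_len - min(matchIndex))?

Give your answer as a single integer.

Answer: 9

Derivation:
Op 1: append 3 -> log_len=3
Op 2: append 2 -> log_len=5
Op 3: append 2 -> log_len=7
Op 4: F0 acks idx 5 -> match: F0=5 F1=0 F2=0; commitIndex=0
Op 5: F2 acks idx 7 -> match: F0=5 F1=0 F2=7; commitIndex=5
Op 6: F2 acks idx 7 -> match: F0=5 F1=0 F2=7; commitIndex=5
Op 7: F2 acks idx 6 -> match: F0=5 F1=0 F2=7; commitIndex=5
Op 8: append 1 -> log_len=8
Op 9: F0 acks idx 2 -> match: F0=5 F1=0 F2=7; commitIndex=5
Op 10: append 3 -> log_len=11
Op 11: append 3 -> log_len=14
Op 12: F1 acks idx 8 -> match: F0=5 F1=8 F2=7; commitIndex=7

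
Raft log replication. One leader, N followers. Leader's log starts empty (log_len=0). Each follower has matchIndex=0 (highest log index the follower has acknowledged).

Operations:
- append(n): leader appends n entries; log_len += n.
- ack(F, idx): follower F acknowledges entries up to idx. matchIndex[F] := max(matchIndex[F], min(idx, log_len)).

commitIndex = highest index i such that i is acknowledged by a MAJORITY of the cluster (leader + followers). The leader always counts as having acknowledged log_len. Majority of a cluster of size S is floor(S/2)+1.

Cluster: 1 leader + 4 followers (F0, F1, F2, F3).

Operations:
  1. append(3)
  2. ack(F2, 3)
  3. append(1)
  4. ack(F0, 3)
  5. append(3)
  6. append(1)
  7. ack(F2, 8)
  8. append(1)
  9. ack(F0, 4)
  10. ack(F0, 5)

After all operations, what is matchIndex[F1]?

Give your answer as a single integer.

Op 1: append 3 -> log_len=3
Op 2: F2 acks idx 3 -> match: F0=0 F1=0 F2=3 F3=0; commitIndex=0
Op 3: append 1 -> log_len=4
Op 4: F0 acks idx 3 -> match: F0=3 F1=0 F2=3 F3=0; commitIndex=3
Op 5: append 3 -> log_len=7
Op 6: append 1 -> log_len=8
Op 7: F2 acks idx 8 -> match: F0=3 F1=0 F2=8 F3=0; commitIndex=3
Op 8: append 1 -> log_len=9
Op 9: F0 acks idx 4 -> match: F0=4 F1=0 F2=8 F3=0; commitIndex=4
Op 10: F0 acks idx 5 -> match: F0=5 F1=0 F2=8 F3=0; commitIndex=5

Answer: 0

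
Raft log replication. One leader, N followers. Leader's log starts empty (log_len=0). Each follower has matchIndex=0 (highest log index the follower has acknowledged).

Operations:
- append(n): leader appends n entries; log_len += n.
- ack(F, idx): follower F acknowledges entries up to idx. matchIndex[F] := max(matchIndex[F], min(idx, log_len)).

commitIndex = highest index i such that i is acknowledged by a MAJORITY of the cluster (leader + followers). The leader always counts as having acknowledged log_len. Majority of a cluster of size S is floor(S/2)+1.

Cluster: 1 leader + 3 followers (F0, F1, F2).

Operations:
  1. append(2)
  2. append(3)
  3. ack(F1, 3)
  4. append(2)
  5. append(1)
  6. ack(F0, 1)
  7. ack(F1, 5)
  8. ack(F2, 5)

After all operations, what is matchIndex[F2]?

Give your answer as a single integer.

Op 1: append 2 -> log_len=2
Op 2: append 3 -> log_len=5
Op 3: F1 acks idx 3 -> match: F0=0 F1=3 F2=0; commitIndex=0
Op 4: append 2 -> log_len=7
Op 5: append 1 -> log_len=8
Op 6: F0 acks idx 1 -> match: F0=1 F1=3 F2=0; commitIndex=1
Op 7: F1 acks idx 5 -> match: F0=1 F1=5 F2=0; commitIndex=1
Op 8: F2 acks idx 5 -> match: F0=1 F1=5 F2=5; commitIndex=5

Answer: 5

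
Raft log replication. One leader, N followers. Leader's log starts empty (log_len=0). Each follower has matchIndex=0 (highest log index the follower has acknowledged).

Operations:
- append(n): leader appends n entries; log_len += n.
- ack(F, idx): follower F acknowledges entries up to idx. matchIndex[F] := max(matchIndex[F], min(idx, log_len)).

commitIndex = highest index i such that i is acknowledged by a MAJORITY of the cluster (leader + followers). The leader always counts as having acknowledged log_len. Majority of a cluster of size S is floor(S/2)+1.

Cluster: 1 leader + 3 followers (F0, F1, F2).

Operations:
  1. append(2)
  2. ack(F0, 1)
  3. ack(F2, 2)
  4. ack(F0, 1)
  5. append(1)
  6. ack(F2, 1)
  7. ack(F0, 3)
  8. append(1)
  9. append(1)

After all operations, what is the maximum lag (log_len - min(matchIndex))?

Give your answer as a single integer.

Answer: 5

Derivation:
Op 1: append 2 -> log_len=2
Op 2: F0 acks idx 1 -> match: F0=1 F1=0 F2=0; commitIndex=0
Op 3: F2 acks idx 2 -> match: F0=1 F1=0 F2=2; commitIndex=1
Op 4: F0 acks idx 1 -> match: F0=1 F1=0 F2=2; commitIndex=1
Op 5: append 1 -> log_len=3
Op 6: F2 acks idx 1 -> match: F0=1 F1=0 F2=2; commitIndex=1
Op 7: F0 acks idx 3 -> match: F0=3 F1=0 F2=2; commitIndex=2
Op 8: append 1 -> log_len=4
Op 9: append 1 -> log_len=5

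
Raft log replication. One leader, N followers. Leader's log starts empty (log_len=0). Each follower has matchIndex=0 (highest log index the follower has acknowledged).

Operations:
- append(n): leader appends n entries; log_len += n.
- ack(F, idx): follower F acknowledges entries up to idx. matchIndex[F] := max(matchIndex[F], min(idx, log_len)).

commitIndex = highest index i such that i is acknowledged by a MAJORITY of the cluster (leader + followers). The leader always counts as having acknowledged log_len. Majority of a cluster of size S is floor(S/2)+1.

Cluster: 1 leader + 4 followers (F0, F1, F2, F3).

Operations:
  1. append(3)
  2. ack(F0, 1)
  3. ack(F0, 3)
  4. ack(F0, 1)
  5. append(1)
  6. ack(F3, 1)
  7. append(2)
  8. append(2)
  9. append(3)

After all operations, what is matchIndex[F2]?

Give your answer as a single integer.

Answer: 0

Derivation:
Op 1: append 3 -> log_len=3
Op 2: F0 acks idx 1 -> match: F0=1 F1=0 F2=0 F3=0; commitIndex=0
Op 3: F0 acks idx 3 -> match: F0=3 F1=0 F2=0 F3=0; commitIndex=0
Op 4: F0 acks idx 1 -> match: F0=3 F1=0 F2=0 F3=0; commitIndex=0
Op 5: append 1 -> log_len=4
Op 6: F3 acks idx 1 -> match: F0=3 F1=0 F2=0 F3=1; commitIndex=1
Op 7: append 2 -> log_len=6
Op 8: append 2 -> log_len=8
Op 9: append 3 -> log_len=11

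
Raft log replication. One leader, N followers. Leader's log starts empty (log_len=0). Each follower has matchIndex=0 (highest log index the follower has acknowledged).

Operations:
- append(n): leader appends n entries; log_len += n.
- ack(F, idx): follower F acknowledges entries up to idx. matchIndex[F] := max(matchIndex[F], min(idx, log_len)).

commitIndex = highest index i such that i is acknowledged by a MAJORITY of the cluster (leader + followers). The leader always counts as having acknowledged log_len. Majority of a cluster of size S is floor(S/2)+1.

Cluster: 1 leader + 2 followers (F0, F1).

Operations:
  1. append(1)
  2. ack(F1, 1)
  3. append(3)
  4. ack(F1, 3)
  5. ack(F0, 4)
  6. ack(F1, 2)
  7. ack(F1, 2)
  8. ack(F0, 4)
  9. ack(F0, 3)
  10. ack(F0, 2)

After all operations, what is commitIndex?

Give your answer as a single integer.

Op 1: append 1 -> log_len=1
Op 2: F1 acks idx 1 -> match: F0=0 F1=1; commitIndex=1
Op 3: append 3 -> log_len=4
Op 4: F1 acks idx 3 -> match: F0=0 F1=3; commitIndex=3
Op 5: F0 acks idx 4 -> match: F0=4 F1=3; commitIndex=4
Op 6: F1 acks idx 2 -> match: F0=4 F1=3; commitIndex=4
Op 7: F1 acks idx 2 -> match: F0=4 F1=3; commitIndex=4
Op 8: F0 acks idx 4 -> match: F0=4 F1=3; commitIndex=4
Op 9: F0 acks idx 3 -> match: F0=4 F1=3; commitIndex=4
Op 10: F0 acks idx 2 -> match: F0=4 F1=3; commitIndex=4

Answer: 4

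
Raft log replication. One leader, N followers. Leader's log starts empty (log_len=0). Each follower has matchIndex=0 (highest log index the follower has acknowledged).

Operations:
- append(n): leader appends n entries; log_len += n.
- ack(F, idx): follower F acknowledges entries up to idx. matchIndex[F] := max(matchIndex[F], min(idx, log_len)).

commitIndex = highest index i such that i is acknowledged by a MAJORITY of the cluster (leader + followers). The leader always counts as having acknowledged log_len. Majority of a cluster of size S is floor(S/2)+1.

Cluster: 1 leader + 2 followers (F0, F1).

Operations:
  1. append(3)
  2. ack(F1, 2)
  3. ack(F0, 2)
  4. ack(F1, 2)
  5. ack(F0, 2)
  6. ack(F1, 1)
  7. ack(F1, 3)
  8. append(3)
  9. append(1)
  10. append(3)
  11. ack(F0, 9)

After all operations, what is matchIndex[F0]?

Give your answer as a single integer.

Op 1: append 3 -> log_len=3
Op 2: F1 acks idx 2 -> match: F0=0 F1=2; commitIndex=2
Op 3: F0 acks idx 2 -> match: F0=2 F1=2; commitIndex=2
Op 4: F1 acks idx 2 -> match: F0=2 F1=2; commitIndex=2
Op 5: F0 acks idx 2 -> match: F0=2 F1=2; commitIndex=2
Op 6: F1 acks idx 1 -> match: F0=2 F1=2; commitIndex=2
Op 7: F1 acks idx 3 -> match: F0=2 F1=3; commitIndex=3
Op 8: append 3 -> log_len=6
Op 9: append 1 -> log_len=7
Op 10: append 3 -> log_len=10
Op 11: F0 acks idx 9 -> match: F0=9 F1=3; commitIndex=9

Answer: 9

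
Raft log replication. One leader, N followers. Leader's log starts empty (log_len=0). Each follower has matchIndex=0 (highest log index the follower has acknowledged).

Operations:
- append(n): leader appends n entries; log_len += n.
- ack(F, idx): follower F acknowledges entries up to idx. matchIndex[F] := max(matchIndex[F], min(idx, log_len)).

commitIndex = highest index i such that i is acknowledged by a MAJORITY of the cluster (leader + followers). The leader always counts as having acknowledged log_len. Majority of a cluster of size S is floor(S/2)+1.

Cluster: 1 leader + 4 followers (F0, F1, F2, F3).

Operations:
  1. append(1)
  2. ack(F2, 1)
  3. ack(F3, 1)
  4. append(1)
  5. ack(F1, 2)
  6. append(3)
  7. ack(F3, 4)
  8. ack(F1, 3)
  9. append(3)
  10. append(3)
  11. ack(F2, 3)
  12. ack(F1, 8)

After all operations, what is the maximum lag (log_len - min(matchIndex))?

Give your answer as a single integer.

Answer: 11

Derivation:
Op 1: append 1 -> log_len=1
Op 2: F2 acks idx 1 -> match: F0=0 F1=0 F2=1 F3=0; commitIndex=0
Op 3: F3 acks idx 1 -> match: F0=0 F1=0 F2=1 F3=1; commitIndex=1
Op 4: append 1 -> log_len=2
Op 5: F1 acks idx 2 -> match: F0=0 F1=2 F2=1 F3=1; commitIndex=1
Op 6: append 3 -> log_len=5
Op 7: F3 acks idx 4 -> match: F0=0 F1=2 F2=1 F3=4; commitIndex=2
Op 8: F1 acks idx 3 -> match: F0=0 F1=3 F2=1 F3=4; commitIndex=3
Op 9: append 3 -> log_len=8
Op 10: append 3 -> log_len=11
Op 11: F2 acks idx 3 -> match: F0=0 F1=3 F2=3 F3=4; commitIndex=3
Op 12: F1 acks idx 8 -> match: F0=0 F1=8 F2=3 F3=4; commitIndex=4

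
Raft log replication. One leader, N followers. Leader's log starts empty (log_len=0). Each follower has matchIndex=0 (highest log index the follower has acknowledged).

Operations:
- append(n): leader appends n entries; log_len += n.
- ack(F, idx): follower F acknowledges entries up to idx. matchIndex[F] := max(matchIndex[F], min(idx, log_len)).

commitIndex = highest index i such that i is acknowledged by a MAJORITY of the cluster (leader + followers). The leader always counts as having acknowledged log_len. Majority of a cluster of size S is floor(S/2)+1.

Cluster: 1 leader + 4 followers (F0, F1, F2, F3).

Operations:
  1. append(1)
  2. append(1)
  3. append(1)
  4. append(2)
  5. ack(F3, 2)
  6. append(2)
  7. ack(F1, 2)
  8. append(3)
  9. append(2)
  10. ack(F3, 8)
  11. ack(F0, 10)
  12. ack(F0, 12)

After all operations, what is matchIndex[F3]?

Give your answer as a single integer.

Op 1: append 1 -> log_len=1
Op 2: append 1 -> log_len=2
Op 3: append 1 -> log_len=3
Op 4: append 2 -> log_len=5
Op 5: F3 acks idx 2 -> match: F0=0 F1=0 F2=0 F3=2; commitIndex=0
Op 6: append 2 -> log_len=7
Op 7: F1 acks idx 2 -> match: F0=0 F1=2 F2=0 F3=2; commitIndex=2
Op 8: append 3 -> log_len=10
Op 9: append 2 -> log_len=12
Op 10: F3 acks idx 8 -> match: F0=0 F1=2 F2=0 F3=8; commitIndex=2
Op 11: F0 acks idx 10 -> match: F0=10 F1=2 F2=0 F3=8; commitIndex=8
Op 12: F0 acks idx 12 -> match: F0=12 F1=2 F2=0 F3=8; commitIndex=8

Answer: 8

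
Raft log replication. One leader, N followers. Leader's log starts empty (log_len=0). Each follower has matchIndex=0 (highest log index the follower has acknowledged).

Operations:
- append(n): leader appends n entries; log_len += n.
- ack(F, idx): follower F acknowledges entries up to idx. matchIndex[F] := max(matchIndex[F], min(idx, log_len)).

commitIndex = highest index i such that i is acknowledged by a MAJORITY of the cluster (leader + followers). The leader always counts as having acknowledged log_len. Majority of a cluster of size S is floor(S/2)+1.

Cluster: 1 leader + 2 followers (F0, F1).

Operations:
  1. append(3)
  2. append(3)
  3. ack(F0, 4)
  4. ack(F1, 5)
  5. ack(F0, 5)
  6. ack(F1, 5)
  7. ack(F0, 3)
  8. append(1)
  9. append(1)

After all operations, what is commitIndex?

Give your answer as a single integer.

Op 1: append 3 -> log_len=3
Op 2: append 3 -> log_len=6
Op 3: F0 acks idx 4 -> match: F0=4 F1=0; commitIndex=4
Op 4: F1 acks idx 5 -> match: F0=4 F1=5; commitIndex=5
Op 5: F0 acks idx 5 -> match: F0=5 F1=5; commitIndex=5
Op 6: F1 acks idx 5 -> match: F0=5 F1=5; commitIndex=5
Op 7: F0 acks idx 3 -> match: F0=5 F1=5; commitIndex=5
Op 8: append 1 -> log_len=7
Op 9: append 1 -> log_len=8

Answer: 5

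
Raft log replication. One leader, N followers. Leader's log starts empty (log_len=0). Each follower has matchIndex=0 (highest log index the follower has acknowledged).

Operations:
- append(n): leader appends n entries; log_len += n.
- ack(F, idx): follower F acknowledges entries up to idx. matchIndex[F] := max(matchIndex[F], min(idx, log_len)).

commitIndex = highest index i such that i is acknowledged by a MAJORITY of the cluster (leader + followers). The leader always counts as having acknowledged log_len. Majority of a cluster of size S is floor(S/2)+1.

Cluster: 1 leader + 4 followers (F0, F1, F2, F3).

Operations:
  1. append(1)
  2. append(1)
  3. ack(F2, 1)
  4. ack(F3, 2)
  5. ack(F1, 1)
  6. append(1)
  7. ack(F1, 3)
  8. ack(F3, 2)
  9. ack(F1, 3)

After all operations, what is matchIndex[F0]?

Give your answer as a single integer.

Op 1: append 1 -> log_len=1
Op 2: append 1 -> log_len=2
Op 3: F2 acks idx 1 -> match: F0=0 F1=0 F2=1 F3=0; commitIndex=0
Op 4: F3 acks idx 2 -> match: F0=0 F1=0 F2=1 F3=2; commitIndex=1
Op 5: F1 acks idx 1 -> match: F0=0 F1=1 F2=1 F3=2; commitIndex=1
Op 6: append 1 -> log_len=3
Op 7: F1 acks idx 3 -> match: F0=0 F1=3 F2=1 F3=2; commitIndex=2
Op 8: F3 acks idx 2 -> match: F0=0 F1=3 F2=1 F3=2; commitIndex=2
Op 9: F1 acks idx 3 -> match: F0=0 F1=3 F2=1 F3=2; commitIndex=2

Answer: 0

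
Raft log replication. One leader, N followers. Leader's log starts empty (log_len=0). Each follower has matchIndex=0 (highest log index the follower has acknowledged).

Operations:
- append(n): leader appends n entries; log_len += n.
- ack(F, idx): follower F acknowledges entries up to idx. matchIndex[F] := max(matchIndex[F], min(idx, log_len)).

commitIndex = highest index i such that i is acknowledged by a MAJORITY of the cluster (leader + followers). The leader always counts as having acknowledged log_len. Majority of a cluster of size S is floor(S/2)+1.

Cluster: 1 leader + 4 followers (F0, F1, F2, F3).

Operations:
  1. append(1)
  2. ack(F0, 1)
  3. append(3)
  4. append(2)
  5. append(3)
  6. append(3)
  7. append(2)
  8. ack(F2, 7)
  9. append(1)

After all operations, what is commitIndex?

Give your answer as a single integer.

Op 1: append 1 -> log_len=1
Op 2: F0 acks idx 1 -> match: F0=1 F1=0 F2=0 F3=0; commitIndex=0
Op 3: append 3 -> log_len=4
Op 4: append 2 -> log_len=6
Op 5: append 3 -> log_len=9
Op 6: append 3 -> log_len=12
Op 7: append 2 -> log_len=14
Op 8: F2 acks idx 7 -> match: F0=1 F1=0 F2=7 F3=0; commitIndex=1
Op 9: append 1 -> log_len=15

Answer: 1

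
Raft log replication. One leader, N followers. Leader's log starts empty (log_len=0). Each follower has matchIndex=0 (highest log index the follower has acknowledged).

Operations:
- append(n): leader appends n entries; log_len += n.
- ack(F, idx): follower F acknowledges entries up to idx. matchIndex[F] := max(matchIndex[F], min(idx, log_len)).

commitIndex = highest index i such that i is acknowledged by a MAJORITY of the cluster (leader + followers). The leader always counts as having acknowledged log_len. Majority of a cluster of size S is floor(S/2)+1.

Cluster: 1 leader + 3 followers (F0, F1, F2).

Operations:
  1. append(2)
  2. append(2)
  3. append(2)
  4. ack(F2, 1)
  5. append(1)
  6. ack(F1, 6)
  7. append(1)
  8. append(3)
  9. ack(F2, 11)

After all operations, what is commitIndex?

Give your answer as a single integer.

Answer: 6

Derivation:
Op 1: append 2 -> log_len=2
Op 2: append 2 -> log_len=4
Op 3: append 2 -> log_len=6
Op 4: F2 acks idx 1 -> match: F0=0 F1=0 F2=1; commitIndex=0
Op 5: append 1 -> log_len=7
Op 6: F1 acks idx 6 -> match: F0=0 F1=6 F2=1; commitIndex=1
Op 7: append 1 -> log_len=8
Op 8: append 3 -> log_len=11
Op 9: F2 acks idx 11 -> match: F0=0 F1=6 F2=11; commitIndex=6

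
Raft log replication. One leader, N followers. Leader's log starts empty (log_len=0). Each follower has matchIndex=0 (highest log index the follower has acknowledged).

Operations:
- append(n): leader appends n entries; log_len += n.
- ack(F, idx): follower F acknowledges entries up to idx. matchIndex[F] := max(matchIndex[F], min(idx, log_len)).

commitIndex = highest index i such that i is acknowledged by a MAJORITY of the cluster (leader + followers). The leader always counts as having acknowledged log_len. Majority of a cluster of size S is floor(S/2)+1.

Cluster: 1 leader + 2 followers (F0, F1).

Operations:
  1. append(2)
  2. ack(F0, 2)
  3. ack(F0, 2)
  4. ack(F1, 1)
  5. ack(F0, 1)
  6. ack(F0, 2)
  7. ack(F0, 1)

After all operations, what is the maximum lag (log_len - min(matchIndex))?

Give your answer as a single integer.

Answer: 1

Derivation:
Op 1: append 2 -> log_len=2
Op 2: F0 acks idx 2 -> match: F0=2 F1=0; commitIndex=2
Op 3: F0 acks idx 2 -> match: F0=2 F1=0; commitIndex=2
Op 4: F1 acks idx 1 -> match: F0=2 F1=1; commitIndex=2
Op 5: F0 acks idx 1 -> match: F0=2 F1=1; commitIndex=2
Op 6: F0 acks idx 2 -> match: F0=2 F1=1; commitIndex=2
Op 7: F0 acks idx 1 -> match: F0=2 F1=1; commitIndex=2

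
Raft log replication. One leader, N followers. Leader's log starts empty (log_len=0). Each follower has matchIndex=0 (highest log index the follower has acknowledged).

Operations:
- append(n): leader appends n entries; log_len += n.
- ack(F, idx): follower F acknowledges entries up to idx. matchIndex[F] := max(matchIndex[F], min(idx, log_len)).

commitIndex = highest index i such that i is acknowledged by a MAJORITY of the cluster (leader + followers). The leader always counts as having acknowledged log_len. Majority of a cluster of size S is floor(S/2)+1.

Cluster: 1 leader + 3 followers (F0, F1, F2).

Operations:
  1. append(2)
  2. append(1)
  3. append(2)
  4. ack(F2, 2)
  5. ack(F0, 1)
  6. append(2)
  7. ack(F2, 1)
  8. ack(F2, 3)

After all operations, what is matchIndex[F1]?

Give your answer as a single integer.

Answer: 0

Derivation:
Op 1: append 2 -> log_len=2
Op 2: append 1 -> log_len=3
Op 3: append 2 -> log_len=5
Op 4: F2 acks idx 2 -> match: F0=0 F1=0 F2=2; commitIndex=0
Op 5: F0 acks idx 1 -> match: F0=1 F1=0 F2=2; commitIndex=1
Op 6: append 2 -> log_len=7
Op 7: F2 acks idx 1 -> match: F0=1 F1=0 F2=2; commitIndex=1
Op 8: F2 acks idx 3 -> match: F0=1 F1=0 F2=3; commitIndex=1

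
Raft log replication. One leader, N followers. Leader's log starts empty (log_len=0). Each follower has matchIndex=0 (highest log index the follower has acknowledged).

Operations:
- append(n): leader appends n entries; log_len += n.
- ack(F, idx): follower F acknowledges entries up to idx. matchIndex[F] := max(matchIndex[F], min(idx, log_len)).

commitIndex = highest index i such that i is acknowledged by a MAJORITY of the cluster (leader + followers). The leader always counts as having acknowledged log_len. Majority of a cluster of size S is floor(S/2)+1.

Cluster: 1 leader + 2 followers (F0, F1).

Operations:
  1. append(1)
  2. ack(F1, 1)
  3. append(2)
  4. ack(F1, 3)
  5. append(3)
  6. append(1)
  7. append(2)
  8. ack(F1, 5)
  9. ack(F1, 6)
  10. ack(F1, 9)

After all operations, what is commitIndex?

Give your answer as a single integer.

Op 1: append 1 -> log_len=1
Op 2: F1 acks idx 1 -> match: F0=0 F1=1; commitIndex=1
Op 3: append 2 -> log_len=3
Op 4: F1 acks idx 3 -> match: F0=0 F1=3; commitIndex=3
Op 5: append 3 -> log_len=6
Op 6: append 1 -> log_len=7
Op 7: append 2 -> log_len=9
Op 8: F1 acks idx 5 -> match: F0=0 F1=5; commitIndex=5
Op 9: F1 acks idx 6 -> match: F0=0 F1=6; commitIndex=6
Op 10: F1 acks idx 9 -> match: F0=0 F1=9; commitIndex=9

Answer: 9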